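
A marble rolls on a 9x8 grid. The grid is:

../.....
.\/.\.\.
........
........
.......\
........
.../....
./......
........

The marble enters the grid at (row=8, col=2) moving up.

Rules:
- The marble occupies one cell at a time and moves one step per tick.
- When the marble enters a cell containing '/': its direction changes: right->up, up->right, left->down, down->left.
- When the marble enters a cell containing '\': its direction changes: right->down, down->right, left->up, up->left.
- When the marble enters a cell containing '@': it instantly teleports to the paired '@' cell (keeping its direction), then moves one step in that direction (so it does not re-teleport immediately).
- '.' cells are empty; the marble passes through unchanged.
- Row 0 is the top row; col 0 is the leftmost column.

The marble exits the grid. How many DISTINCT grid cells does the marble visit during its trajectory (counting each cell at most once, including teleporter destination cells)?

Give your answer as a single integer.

Answer: 17

Derivation:
Step 1: enter (8,2), '.' pass, move up to (7,2)
Step 2: enter (7,2), '.' pass, move up to (6,2)
Step 3: enter (6,2), '.' pass, move up to (5,2)
Step 4: enter (5,2), '.' pass, move up to (4,2)
Step 5: enter (4,2), '.' pass, move up to (3,2)
Step 6: enter (3,2), '.' pass, move up to (2,2)
Step 7: enter (2,2), '.' pass, move up to (1,2)
Step 8: enter (1,2), '/' deflects up->right, move right to (1,3)
Step 9: enter (1,3), '.' pass, move right to (1,4)
Step 10: enter (1,4), '\' deflects right->down, move down to (2,4)
Step 11: enter (2,4), '.' pass, move down to (3,4)
Step 12: enter (3,4), '.' pass, move down to (4,4)
Step 13: enter (4,4), '.' pass, move down to (5,4)
Step 14: enter (5,4), '.' pass, move down to (6,4)
Step 15: enter (6,4), '.' pass, move down to (7,4)
Step 16: enter (7,4), '.' pass, move down to (8,4)
Step 17: enter (8,4), '.' pass, move down to (9,4)
Step 18: at (9,4) — EXIT via bottom edge, pos 4
Distinct cells visited: 17 (path length 17)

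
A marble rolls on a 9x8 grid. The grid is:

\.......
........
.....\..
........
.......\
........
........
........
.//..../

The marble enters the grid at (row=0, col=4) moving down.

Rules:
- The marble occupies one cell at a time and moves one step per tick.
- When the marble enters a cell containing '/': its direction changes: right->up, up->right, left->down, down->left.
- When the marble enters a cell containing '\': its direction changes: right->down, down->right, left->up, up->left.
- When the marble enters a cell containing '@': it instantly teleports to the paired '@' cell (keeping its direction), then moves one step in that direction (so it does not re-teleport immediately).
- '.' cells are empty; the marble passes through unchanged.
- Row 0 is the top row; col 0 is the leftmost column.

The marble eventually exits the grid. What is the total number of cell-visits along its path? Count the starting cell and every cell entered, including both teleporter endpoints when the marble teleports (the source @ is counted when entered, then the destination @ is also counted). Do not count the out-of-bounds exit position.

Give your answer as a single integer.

Answer: 9

Derivation:
Step 1: enter (0,4), '.' pass, move down to (1,4)
Step 2: enter (1,4), '.' pass, move down to (2,4)
Step 3: enter (2,4), '.' pass, move down to (3,4)
Step 4: enter (3,4), '.' pass, move down to (4,4)
Step 5: enter (4,4), '.' pass, move down to (5,4)
Step 6: enter (5,4), '.' pass, move down to (6,4)
Step 7: enter (6,4), '.' pass, move down to (7,4)
Step 8: enter (7,4), '.' pass, move down to (8,4)
Step 9: enter (8,4), '.' pass, move down to (9,4)
Step 10: at (9,4) — EXIT via bottom edge, pos 4
Path length (cell visits): 9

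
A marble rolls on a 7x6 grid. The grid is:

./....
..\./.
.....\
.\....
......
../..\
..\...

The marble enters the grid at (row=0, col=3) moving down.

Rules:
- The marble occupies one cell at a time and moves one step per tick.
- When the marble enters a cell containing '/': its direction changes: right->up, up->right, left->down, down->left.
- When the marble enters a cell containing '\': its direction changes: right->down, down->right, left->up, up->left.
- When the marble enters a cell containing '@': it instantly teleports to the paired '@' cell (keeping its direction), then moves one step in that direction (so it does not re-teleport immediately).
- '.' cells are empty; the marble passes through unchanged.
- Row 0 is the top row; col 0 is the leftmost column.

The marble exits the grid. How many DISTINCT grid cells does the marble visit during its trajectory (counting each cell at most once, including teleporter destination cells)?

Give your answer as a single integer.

Answer: 7

Derivation:
Step 1: enter (0,3), '.' pass, move down to (1,3)
Step 2: enter (1,3), '.' pass, move down to (2,3)
Step 3: enter (2,3), '.' pass, move down to (3,3)
Step 4: enter (3,3), '.' pass, move down to (4,3)
Step 5: enter (4,3), '.' pass, move down to (5,3)
Step 6: enter (5,3), '.' pass, move down to (6,3)
Step 7: enter (6,3), '.' pass, move down to (7,3)
Step 8: at (7,3) — EXIT via bottom edge, pos 3
Distinct cells visited: 7 (path length 7)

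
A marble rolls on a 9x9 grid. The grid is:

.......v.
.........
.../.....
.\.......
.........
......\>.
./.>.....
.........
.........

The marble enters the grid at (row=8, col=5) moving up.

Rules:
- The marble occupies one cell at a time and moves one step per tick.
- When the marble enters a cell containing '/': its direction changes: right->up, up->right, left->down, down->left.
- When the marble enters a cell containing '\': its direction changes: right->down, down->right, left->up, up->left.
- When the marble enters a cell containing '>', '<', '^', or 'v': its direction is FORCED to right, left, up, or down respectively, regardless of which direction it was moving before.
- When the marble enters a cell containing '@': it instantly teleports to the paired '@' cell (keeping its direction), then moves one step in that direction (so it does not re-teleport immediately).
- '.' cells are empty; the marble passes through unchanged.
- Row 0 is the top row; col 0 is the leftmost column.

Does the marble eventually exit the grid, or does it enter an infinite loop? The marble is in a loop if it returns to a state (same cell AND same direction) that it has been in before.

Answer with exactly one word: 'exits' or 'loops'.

Answer: exits

Derivation:
Step 1: enter (8,5), '.' pass, move up to (7,5)
Step 2: enter (7,5), '.' pass, move up to (6,5)
Step 3: enter (6,5), '.' pass, move up to (5,5)
Step 4: enter (5,5), '.' pass, move up to (4,5)
Step 5: enter (4,5), '.' pass, move up to (3,5)
Step 6: enter (3,5), '.' pass, move up to (2,5)
Step 7: enter (2,5), '.' pass, move up to (1,5)
Step 8: enter (1,5), '.' pass, move up to (0,5)
Step 9: enter (0,5), '.' pass, move up to (-1,5)
Step 10: at (-1,5) — EXIT via top edge, pos 5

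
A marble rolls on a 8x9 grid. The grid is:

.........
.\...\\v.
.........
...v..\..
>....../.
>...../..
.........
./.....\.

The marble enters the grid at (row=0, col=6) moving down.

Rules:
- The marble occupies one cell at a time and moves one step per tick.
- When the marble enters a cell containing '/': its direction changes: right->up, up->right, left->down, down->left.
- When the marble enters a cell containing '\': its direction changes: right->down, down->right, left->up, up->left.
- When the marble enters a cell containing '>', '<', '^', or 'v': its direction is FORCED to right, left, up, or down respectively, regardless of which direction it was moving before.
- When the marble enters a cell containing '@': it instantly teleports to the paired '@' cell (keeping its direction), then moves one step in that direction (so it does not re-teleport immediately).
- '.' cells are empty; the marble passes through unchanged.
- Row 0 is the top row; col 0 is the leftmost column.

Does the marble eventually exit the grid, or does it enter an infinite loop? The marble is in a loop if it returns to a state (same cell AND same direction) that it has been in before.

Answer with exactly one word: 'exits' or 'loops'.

Step 1: enter (0,6), '.' pass, move down to (1,6)
Step 2: enter (1,6), '\' deflects down->right, move right to (1,7)
Step 3: enter (1,7), 'v' forces right->down, move down to (2,7)
Step 4: enter (2,7), '.' pass, move down to (3,7)
Step 5: enter (3,7), '.' pass, move down to (4,7)
Step 6: enter (4,7), '/' deflects down->left, move left to (4,6)
Step 7: enter (4,6), '.' pass, move left to (4,5)
Step 8: enter (4,5), '.' pass, move left to (4,4)
Step 9: enter (4,4), '.' pass, move left to (4,3)
Step 10: enter (4,3), '.' pass, move left to (4,2)
Step 11: enter (4,2), '.' pass, move left to (4,1)
Step 12: enter (4,1), '.' pass, move left to (4,0)
Step 13: enter (4,0), '>' forces left->right, move right to (4,1)
Step 14: enter (4,1), '.' pass, move right to (4,2)
Step 15: enter (4,2), '.' pass, move right to (4,3)
Step 16: enter (4,3), '.' pass, move right to (4,4)
Step 17: enter (4,4), '.' pass, move right to (4,5)
Step 18: enter (4,5), '.' pass, move right to (4,6)
Step 19: enter (4,6), '.' pass, move right to (4,7)
Step 20: enter (4,7), '/' deflects right->up, move up to (3,7)
Step 21: enter (3,7), '.' pass, move up to (2,7)
Step 22: enter (2,7), '.' pass, move up to (1,7)
Step 23: enter (1,7), 'v' forces up->down, move down to (2,7)
Step 24: at (2,7) dir=down — LOOP DETECTED (seen before)

Answer: loops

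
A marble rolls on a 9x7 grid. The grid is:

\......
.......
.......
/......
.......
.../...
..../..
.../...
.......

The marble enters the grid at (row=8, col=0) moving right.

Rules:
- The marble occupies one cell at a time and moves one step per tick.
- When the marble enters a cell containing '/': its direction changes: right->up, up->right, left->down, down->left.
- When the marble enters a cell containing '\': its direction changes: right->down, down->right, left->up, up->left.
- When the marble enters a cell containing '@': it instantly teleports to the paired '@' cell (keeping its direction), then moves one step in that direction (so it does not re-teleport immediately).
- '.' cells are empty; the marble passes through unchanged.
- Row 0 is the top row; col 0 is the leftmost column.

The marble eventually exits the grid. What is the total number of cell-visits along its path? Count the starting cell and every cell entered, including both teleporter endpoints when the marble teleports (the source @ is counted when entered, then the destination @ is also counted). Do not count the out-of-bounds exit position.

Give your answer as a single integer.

Answer: 7

Derivation:
Step 1: enter (8,0), '.' pass, move right to (8,1)
Step 2: enter (8,1), '.' pass, move right to (8,2)
Step 3: enter (8,2), '.' pass, move right to (8,3)
Step 4: enter (8,3), '.' pass, move right to (8,4)
Step 5: enter (8,4), '.' pass, move right to (8,5)
Step 6: enter (8,5), '.' pass, move right to (8,6)
Step 7: enter (8,6), '.' pass, move right to (8,7)
Step 8: at (8,7) — EXIT via right edge, pos 8
Path length (cell visits): 7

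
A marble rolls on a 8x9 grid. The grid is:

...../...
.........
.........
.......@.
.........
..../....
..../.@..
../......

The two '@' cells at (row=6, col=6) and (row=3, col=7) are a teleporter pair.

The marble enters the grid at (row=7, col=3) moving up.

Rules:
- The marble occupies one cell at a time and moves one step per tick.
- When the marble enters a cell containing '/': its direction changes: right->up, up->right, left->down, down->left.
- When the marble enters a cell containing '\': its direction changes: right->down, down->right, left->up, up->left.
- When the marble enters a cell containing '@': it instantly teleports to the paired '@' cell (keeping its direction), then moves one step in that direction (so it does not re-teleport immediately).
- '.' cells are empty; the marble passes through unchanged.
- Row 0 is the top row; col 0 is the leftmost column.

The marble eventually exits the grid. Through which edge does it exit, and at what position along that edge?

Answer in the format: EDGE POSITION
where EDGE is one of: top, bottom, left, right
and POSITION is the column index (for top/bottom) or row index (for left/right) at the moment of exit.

Step 1: enter (7,3), '.' pass, move up to (6,3)
Step 2: enter (6,3), '.' pass, move up to (5,3)
Step 3: enter (5,3), '.' pass, move up to (4,3)
Step 4: enter (4,3), '.' pass, move up to (3,3)
Step 5: enter (3,3), '.' pass, move up to (2,3)
Step 6: enter (2,3), '.' pass, move up to (1,3)
Step 7: enter (1,3), '.' pass, move up to (0,3)
Step 8: enter (0,3), '.' pass, move up to (-1,3)
Step 9: at (-1,3) — EXIT via top edge, pos 3

Answer: top 3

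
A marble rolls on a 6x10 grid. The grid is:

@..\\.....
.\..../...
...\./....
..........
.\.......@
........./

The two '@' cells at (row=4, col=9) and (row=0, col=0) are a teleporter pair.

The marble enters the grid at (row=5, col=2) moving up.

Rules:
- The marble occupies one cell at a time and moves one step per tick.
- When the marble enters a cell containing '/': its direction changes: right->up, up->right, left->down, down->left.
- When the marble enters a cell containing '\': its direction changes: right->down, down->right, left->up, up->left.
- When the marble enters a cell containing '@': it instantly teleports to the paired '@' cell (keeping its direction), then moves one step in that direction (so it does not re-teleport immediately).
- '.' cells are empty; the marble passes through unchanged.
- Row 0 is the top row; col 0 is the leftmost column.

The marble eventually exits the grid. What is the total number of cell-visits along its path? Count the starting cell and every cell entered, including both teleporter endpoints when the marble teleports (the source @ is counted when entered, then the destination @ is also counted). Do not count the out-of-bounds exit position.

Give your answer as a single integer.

Answer: 6

Derivation:
Step 1: enter (5,2), '.' pass, move up to (4,2)
Step 2: enter (4,2), '.' pass, move up to (3,2)
Step 3: enter (3,2), '.' pass, move up to (2,2)
Step 4: enter (2,2), '.' pass, move up to (1,2)
Step 5: enter (1,2), '.' pass, move up to (0,2)
Step 6: enter (0,2), '.' pass, move up to (-1,2)
Step 7: at (-1,2) — EXIT via top edge, pos 2
Path length (cell visits): 6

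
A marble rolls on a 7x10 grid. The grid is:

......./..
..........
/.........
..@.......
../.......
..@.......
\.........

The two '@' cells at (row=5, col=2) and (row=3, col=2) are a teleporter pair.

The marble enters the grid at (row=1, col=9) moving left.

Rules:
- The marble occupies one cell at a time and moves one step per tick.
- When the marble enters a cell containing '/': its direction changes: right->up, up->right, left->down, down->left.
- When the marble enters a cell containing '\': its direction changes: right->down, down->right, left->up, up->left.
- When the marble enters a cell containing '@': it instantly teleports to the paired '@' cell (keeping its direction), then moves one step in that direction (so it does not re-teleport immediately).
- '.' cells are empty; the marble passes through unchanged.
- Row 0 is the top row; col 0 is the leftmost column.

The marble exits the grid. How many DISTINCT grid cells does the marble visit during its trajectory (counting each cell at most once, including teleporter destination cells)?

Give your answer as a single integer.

Answer: 10

Derivation:
Step 1: enter (1,9), '.' pass, move left to (1,8)
Step 2: enter (1,8), '.' pass, move left to (1,7)
Step 3: enter (1,7), '.' pass, move left to (1,6)
Step 4: enter (1,6), '.' pass, move left to (1,5)
Step 5: enter (1,5), '.' pass, move left to (1,4)
Step 6: enter (1,4), '.' pass, move left to (1,3)
Step 7: enter (1,3), '.' pass, move left to (1,2)
Step 8: enter (1,2), '.' pass, move left to (1,1)
Step 9: enter (1,1), '.' pass, move left to (1,0)
Step 10: enter (1,0), '.' pass, move left to (1,-1)
Step 11: at (1,-1) — EXIT via left edge, pos 1
Distinct cells visited: 10 (path length 10)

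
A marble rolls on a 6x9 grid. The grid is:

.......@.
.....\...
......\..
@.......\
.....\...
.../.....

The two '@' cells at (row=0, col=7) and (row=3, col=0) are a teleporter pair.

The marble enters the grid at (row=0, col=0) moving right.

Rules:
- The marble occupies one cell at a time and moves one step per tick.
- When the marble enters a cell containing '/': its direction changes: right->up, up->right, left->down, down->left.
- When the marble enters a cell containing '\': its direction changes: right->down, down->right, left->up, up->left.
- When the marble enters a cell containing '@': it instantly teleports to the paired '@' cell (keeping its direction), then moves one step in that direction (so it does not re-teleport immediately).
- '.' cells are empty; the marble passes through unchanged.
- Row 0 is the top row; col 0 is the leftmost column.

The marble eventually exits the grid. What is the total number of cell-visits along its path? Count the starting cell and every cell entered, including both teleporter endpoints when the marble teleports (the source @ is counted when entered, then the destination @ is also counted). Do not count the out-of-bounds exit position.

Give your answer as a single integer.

Answer: 19

Derivation:
Step 1: enter (0,0), '.' pass, move right to (0,1)
Step 2: enter (0,1), '.' pass, move right to (0,2)
Step 3: enter (0,2), '.' pass, move right to (0,3)
Step 4: enter (0,3), '.' pass, move right to (0,4)
Step 5: enter (0,4), '.' pass, move right to (0,5)
Step 6: enter (0,5), '.' pass, move right to (0,6)
Step 7: enter (0,6), '.' pass, move right to (0,7)
Step 8: enter (0,7), '@' teleport (0,7)->(3,0), also enter (3,0), move right to (3,1)
Step 9: enter (3,1), '.' pass, move right to (3,2)
Step 10: enter (3,2), '.' pass, move right to (3,3)
Step 11: enter (3,3), '.' pass, move right to (3,4)
Step 12: enter (3,4), '.' pass, move right to (3,5)
Step 13: enter (3,5), '.' pass, move right to (3,6)
Step 14: enter (3,6), '.' pass, move right to (3,7)
Step 15: enter (3,7), '.' pass, move right to (3,8)
Step 16: enter (3,8), '\' deflects right->down, move down to (4,8)
Step 17: enter (4,8), '.' pass, move down to (5,8)
Step 18: enter (5,8), '.' pass, move down to (6,8)
Step 19: at (6,8) — EXIT via bottom edge, pos 8
Path length (cell visits): 19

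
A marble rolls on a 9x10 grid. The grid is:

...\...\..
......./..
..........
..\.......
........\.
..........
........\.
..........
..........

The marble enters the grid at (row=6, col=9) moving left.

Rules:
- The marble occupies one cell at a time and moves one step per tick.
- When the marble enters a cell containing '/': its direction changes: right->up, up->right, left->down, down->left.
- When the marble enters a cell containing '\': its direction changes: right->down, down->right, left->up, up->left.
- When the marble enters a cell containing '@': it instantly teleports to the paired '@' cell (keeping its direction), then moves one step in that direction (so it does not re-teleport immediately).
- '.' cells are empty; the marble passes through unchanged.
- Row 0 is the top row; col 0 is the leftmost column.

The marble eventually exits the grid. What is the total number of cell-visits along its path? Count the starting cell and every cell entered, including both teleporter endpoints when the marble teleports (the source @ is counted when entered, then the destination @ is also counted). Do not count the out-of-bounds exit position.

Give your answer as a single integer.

Answer: 12

Derivation:
Step 1: enter (6,9), '.' pass, move left to (6,8)
Step 2: enter (6,8), '\' deflects left->up, move up to (5,8)
Step 3: enter (5,8), '.' pass, move up to (4,8)
Step 4: enter (4,8), '\' deflects up->left, move left to (4,7)
Step 5: enter (4,7), '.' pass, move left to (4,6)
Step 6: enter (4,6), '.' pass, move left to (4,5)
Step 7: enter (4,5), '.' pass, move left to (4,4)
Step 8: enter (4,4), '.' pass, move left to (4,3)
Step 9: enter (4,3), '.' pass, move left to (4,2)
Step 10: enter (4,2), '.' pass, move left to (4,1)
Step 11: enter (4,1), '.' pass, move left to (4,0)
Step 12: enter (4,0), '.' pass, move left to (4,-1)
Step 13: at (4,-1) — EXIT via left edge, pos 4
Path length (cell visits): 12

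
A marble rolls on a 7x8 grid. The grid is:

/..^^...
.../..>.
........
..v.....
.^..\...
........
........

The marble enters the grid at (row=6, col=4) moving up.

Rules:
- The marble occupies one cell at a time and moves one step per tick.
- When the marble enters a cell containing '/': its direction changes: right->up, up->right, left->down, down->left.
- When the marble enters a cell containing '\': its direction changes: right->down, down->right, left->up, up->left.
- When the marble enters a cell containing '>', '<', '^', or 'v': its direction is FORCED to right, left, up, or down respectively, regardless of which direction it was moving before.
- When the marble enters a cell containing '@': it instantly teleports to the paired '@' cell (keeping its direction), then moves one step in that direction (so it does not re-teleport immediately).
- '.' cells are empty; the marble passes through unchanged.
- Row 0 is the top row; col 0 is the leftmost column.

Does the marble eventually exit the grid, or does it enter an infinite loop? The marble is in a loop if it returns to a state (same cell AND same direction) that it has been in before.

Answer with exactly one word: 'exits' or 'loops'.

Answer: exits

Derivation:
Step 1: enter (6,4), '.' pass, move up to (5,4)
Step 2: enter (5,4), '.' pass, move up to (4,4)
Step 3: enter (4,4), '\' deflects up->left, move left to (4,3)
Step 4: enter (4,3), '.' pass, move left to (4,2)
Step 5: enter (4,2), '.' pass, move left to (4,1)
Step 6: enter (4,1), '^' forces left->up, move up to (3,1)
Step 7: enter (3,1), '.' pass, move up to (2,1)
Step 8: enter (2,1), '.' pass, move up to (1,1)
Step 9: enter (1,1), '.' pass, move up to (0,1)
Step 10: enter (0,1), '.' pass, move up to (-1,1)
Step 11: at (-1,1) — EXIT via top edge, pos 1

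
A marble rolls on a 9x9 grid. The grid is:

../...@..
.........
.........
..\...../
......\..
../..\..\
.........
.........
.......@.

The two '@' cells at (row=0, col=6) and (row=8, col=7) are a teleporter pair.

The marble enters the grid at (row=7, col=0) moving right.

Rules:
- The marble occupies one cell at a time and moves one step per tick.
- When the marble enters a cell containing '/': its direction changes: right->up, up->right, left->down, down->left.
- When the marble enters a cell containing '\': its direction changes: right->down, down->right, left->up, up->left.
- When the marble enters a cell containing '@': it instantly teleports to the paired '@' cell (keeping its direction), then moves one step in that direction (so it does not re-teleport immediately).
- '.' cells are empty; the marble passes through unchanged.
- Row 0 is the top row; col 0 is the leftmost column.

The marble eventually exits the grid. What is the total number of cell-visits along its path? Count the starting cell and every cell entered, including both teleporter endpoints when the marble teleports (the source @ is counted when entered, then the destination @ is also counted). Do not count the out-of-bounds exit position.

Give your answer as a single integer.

Step 1: enter (7,0), '.' pass, move right to (7,1)
Step 2: enter (7,1), '.' pass, move right to (7,2)
Step 3: enter (7,2), '.' pass, move right to (7,3)
Step 4: enter (7,3), '.' pass, move right to (7,4)
Step 5: enter (7,4), '.' pass, move right to (7,5)
Step 6: enter (7,5), '.' pass, move right to (7,6)
Step 7: enter (7,6), '.' pass, move right to (7,7)
Step 8: enter (7,7), '.' pass, move right to (7,8)
Step 9: enter (7,8), '.' pass, move right to (7,9)
Step 10: at (7,9) — EXIT via right edge, pos 7
Path length (cell visits): 9

Answer: 9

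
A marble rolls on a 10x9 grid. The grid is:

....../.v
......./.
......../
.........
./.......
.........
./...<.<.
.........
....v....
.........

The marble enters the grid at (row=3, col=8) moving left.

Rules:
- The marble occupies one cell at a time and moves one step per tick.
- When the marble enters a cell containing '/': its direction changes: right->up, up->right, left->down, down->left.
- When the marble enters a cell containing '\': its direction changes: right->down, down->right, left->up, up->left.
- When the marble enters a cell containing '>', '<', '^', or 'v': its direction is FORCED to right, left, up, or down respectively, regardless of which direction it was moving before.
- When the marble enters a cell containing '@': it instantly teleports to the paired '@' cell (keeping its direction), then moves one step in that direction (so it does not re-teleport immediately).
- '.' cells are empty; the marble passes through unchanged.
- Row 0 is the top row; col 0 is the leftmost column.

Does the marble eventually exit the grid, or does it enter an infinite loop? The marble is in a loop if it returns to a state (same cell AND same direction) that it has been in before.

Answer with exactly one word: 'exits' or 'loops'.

Answer: exits

Derivation:
Step 1: enter (3,8), '.' pass, move left to (3,7)
Step 2: enter (3,7), '.' pass, move left to (3,6)
Step 3: enter (3,6), '.' pass, move left to (3,5)
Step 4: enter (3,5), '.' pass, move left to (3,4)
Step 5: enter (3,4), '.' pass, move left to (3,3)
Step 6: enter (3,3), '.' pass, move left to (3,2)
Step 7: enter (3,2), '.' pass, move left to (3,1)
Step 8: enter (3,1), '.' pass, move left to (3,0)
Step 9: enter (3,0), '.' pass, move left to (3,-1)
Step 10: at (3,-1) — EXIT via left edge, pos 3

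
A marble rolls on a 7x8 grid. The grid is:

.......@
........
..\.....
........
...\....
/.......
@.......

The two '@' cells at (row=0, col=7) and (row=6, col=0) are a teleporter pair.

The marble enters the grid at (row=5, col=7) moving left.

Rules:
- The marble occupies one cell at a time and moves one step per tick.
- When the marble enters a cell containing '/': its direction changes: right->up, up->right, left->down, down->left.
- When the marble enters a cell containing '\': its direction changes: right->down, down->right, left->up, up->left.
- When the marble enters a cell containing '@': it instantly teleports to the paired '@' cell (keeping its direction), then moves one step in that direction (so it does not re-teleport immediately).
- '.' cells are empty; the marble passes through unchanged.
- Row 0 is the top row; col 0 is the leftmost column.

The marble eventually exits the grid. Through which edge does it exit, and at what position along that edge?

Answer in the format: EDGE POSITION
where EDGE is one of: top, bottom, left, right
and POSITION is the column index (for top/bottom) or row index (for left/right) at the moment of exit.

Answer: bottom 7

Derivation:
Step 1: enter (5,7), '.' pass, move left to (5,6)
Step 2: enter (5,6), '.' pass, move left to (5,5)
Step 3: enter (5,5), '.' pass, move left to (5,4)
Step 4: enter (5,4), '.' pass, move left to (5,3)
Step 5: enter (5,3), '.' pass, move left to (5,2)
Step 6: enter (5,2), '.' pass, move left to (5,1)
Step 7: enter (5,1), '.' pass, move left to (5,0)
Step 8: enter (5,0), '/' deflects left->down, move down to (6,0)
Step 9: enter (6,0), '@' teleport (6,0)->(0,7), also enter (0,7), move down to (1,7)
Step 10: enter (1,7), '.' pass, move down to (2,7)
Step 11: enter (2,7), '.' pass, move down to (3,7)
Step 12: enter (3,7), '.' pass, move down to (4,7)
Step 13: enter (4,7), '.' pass, move down to (5,7)
Step 14: enter (5,7), '.' pass, move down to (6,7)
Step 15: enter (6,7), '.' pass, move down to (7,7)
Step 16: at (7,7) — EXIT via bottom edge, pos 7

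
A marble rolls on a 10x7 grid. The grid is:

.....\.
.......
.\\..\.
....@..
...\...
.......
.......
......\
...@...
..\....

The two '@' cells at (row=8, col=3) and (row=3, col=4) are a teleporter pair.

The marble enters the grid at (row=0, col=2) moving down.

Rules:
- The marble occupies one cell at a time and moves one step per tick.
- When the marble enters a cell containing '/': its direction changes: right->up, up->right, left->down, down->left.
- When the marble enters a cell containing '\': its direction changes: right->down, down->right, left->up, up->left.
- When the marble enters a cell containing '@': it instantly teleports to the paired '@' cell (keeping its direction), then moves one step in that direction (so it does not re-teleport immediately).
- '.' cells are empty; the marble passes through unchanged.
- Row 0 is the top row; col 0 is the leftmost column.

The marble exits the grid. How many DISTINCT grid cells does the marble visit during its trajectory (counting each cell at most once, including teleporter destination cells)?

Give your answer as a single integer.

Step 1: enter (0,2), '.' pass, move down to (1,2)
Step 2: enter (1,2), '.' pass, move down to (2,2)
Step 3: enter (2,2), '\' deflects down->right, move right to (2,3)
Step 4: enter (2,3), '.' pass, move right to (2,4)
Step 5: enter (2,4), '.' pass, move right to (2,5)
Step 6: enter (2,5), '\' deflects right->down, move down to (3,5)
Step 7: enter (3,5), '.' pass, move down to (4,5)
Step 8: enter (4,5), '.' pass, move down to (5,5)
Step 9: enter (5,5), '.' pass, move down to (6,5)
Step 10: enter (6,5), '.' pass, move down to (7,5)
Step 11: enter (7,5), '.' pass, move down to (8,5)
Step 12: enter (8,5), '.' pass, move down to (9,5)
Step 13: enter (9,5), '.' pass, move down to (10,5)
Step 14: at (10,5) — EXIT via bottom edge, pos 5
Distinct cells visited: 13 (path length 13)

Answer: 13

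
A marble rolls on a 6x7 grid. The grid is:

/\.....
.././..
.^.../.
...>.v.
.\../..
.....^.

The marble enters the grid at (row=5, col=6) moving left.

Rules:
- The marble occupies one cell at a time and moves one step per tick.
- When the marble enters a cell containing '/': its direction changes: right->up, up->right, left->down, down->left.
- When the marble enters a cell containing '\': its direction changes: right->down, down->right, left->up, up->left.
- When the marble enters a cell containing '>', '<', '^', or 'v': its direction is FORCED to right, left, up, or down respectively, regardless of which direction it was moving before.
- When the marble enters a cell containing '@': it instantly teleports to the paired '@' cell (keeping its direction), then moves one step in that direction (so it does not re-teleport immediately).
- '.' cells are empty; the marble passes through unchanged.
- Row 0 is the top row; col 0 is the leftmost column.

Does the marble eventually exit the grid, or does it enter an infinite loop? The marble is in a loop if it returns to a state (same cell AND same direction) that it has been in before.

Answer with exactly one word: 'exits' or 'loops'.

Answer: loops

Derivation:
Step 1: enter (5,6), '.' pass, move left to (5,5)
Step 2: enter (5,5), '^' forces left->up, move up to (4,5)
Step 3: enter (4,5), '.' pass, move up to (3,5)
Step 4: enter (3,5), 'v' forces up->down, move down to (4,5)
Step 5: enter (4,5), '.' pass, move down to (5,5)
Step 6: enter (5,5), '^' forces down->up, move up to (4,5)
Step 7: at (4,5) dir=up — LOOP DETECTED (seen before)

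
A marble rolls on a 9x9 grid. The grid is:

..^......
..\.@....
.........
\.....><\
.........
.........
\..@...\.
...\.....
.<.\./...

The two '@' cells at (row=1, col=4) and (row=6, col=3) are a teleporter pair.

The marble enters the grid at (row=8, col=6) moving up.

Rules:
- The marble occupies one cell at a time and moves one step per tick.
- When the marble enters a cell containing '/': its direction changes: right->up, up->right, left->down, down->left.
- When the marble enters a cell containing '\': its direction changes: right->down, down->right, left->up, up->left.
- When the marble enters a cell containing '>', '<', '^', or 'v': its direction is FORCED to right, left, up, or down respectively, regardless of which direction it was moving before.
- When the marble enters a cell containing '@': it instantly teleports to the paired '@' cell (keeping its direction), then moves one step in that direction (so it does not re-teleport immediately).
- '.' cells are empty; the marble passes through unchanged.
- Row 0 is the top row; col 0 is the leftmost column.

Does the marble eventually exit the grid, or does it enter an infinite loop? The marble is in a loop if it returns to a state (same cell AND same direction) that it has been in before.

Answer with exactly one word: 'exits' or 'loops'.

Step 1: enter (8,6), '.' pass, move up to (7,6)
Step 2: enter (7,6), '.' pass, move up to (6,6)
Step 3: enter (6,6), '.' pass, move up to (5,6)
Step 4: enter (5,6), '.' pass, move up to (4,6)
Step 5: enter (4,6), '.' pass, move up to (3,6)
Step 6: enter (3,6), '>' forces up->right, move right to (3,7)
Step 7: enter (3,7), '<' forces right->left, move left to (3,6)
Step 8: enter (3,6), '>' forces left->right, move right to (3,7)
Step 9: at (3,7) dir=right — LOOP DETECTED (seen before)

Answer: loops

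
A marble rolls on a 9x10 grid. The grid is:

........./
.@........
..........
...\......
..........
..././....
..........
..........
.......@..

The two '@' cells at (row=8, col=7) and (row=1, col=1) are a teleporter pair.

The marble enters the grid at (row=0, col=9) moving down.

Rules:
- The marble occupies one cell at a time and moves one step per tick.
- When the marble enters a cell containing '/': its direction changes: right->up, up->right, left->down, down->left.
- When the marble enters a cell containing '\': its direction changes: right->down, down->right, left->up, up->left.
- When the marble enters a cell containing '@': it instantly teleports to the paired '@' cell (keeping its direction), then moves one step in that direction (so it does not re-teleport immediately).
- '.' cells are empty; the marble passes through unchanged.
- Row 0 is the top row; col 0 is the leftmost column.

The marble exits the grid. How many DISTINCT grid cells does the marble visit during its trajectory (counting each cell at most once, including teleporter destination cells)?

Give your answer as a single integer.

Step 1: enter (0,9), '/' deflects down->left, move left to (0,8)
Step 2: enter (0,8), '.' pass, move left to (0,7)
Step 3: enter (0,7), '.' pass, move left to (0,6)
Step 4: enter (0,6), '.' pass, move left to (0,5)
Step 5: enter (0,5), '.' pass, move left to (0,4)
Step 6: enter (0,4), '.' pass, move left to (0,3)
Step 7: enter (0,3), '.' pass, move left to (0,2)
Step 8: enter (0,2), '.' pass, move left to (0,1)
Step 9: enter (0,1), '.' pass, move left to (0,0)
Step 10: enter (0,0), '.' pass, move left to (0,-1)
Step 11: at (0,-1) — EXIT via left edge, pos 0
Distinct cells visited: 10 (path length 10)

Answer: 10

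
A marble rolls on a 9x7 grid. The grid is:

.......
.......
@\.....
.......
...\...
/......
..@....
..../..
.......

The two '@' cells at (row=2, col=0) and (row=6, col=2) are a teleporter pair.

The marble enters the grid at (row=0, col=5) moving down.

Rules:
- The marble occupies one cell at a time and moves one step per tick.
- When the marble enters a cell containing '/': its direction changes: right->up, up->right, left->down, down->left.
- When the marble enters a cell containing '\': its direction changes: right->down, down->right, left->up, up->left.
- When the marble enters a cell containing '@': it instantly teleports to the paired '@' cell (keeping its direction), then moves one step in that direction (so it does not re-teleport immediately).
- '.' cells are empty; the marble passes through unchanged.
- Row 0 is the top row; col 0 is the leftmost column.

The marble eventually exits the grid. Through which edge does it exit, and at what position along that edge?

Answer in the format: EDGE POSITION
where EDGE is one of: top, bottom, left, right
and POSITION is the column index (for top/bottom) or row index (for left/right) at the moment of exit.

Step 1: enter (0,5), '.' pass, move down to (1,5)
Step 2: enter (1,5), '.' pass, move down to (2,5)
Step 3: enter (2,5), '.' pass, move down to (3,5)
Step 4: enter (3,5), '.' pass, move down to (4,5)
Step 5: enter (4,5), '.' pass, move down to (5,5)
Step 6: enter (5,5), '.' pass, move down to (6,5)
Step 7: enter (6,5), '.' pass, move down to (7,5)
Step 8: enter (7,5), '.' pass, move down to (8,5)
Step 9: enter (8,5), '.' pass, move down to (9,5)
Step 10: at (9,5) — EXIT via bottom edge, pos 5

Answer: bottom 5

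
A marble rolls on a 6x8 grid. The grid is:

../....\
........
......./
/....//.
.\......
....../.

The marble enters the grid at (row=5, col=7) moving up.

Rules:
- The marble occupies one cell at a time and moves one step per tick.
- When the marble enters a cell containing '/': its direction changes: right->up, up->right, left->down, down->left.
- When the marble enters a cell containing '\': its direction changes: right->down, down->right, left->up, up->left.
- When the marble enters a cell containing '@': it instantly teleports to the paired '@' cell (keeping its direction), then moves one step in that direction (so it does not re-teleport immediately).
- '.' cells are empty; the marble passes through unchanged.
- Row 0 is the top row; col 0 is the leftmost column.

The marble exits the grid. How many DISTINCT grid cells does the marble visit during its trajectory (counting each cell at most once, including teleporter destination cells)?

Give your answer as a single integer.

Step 1: enter (5,7), '.' pass, move up to (4,7)
Step 2: enter (4,7), '.' pass, move up to (3,7)
Step 3: enter (3,7), '.' pass, move up to (2,7)
Step 4: enter (2,7), '/' deflects up->right, move right to (2,8)
Step 5: at (2,8) — EXIT via right edge, pos 2
Distinct cells visited: 4 (path length 4)

Answer: 4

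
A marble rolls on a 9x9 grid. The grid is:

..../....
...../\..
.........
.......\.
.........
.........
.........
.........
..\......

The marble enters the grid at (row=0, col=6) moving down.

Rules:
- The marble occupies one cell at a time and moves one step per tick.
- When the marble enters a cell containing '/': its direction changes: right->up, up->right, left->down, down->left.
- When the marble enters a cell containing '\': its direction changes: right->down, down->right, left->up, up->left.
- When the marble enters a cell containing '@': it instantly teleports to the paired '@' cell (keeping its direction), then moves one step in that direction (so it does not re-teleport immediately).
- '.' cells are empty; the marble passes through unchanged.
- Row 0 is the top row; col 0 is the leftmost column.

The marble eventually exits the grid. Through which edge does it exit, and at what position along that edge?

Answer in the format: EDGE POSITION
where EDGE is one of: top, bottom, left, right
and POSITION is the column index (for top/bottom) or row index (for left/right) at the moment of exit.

Step 1: enter (0,6), '.' pass, move down to (1,6)
Step 2: enter (1,6), '\' deflects down->right, move right to (1,7)
Step 3: enter (1,7), '.' pass, move right to (1,8)
Step 4: enter (1,8), '.' pass, move right to (1,9)
Step 5: at (1,9) — EXIT via right edge, pos 1

Answer: right 1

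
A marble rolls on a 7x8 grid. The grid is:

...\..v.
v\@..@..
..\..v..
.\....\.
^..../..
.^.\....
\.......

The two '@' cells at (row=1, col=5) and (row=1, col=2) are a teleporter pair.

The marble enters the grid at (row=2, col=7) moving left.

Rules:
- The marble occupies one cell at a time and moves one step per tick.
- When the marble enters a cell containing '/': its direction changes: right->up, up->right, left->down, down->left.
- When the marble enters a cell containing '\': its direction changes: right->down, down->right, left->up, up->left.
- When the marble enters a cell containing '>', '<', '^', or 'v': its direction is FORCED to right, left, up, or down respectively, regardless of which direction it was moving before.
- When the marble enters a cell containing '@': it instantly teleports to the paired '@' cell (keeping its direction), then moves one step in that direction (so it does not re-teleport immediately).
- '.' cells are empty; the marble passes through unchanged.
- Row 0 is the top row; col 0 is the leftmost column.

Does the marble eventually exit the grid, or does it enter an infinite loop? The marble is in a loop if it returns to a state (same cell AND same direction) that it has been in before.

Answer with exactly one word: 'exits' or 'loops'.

Answer: loops

Derivation:
Step 1: enter (2,7), '.' pass, move left to (2,6)
Step 2: enter (2,6), '.' pass, move left to (2,5)
Step 3: enter (2,5), 'v' forces left->down, move down to (3,5)
Step 4: enter (3,5), '.' pass, move down to (4,5)
Step 5: enter (4,5), '/' deflects down->left, move left to (4,4)
Step 6: enter (4,4), '.' pass, move left to (4,3)
Step 7: enter (4,3), '.' pass, move left to (4,2)
Step 8: enter (4,2), '.' pass, move left to (4,1)
Step 9: enter (4,1), '.' pass, move left to (4,0)
Step 10: enter (4,0), '^' forces left->up, move up to (3,0)
Step 11: enter (3,0), '.' pass, move up to (2,0)
Step 12: enter (2,0), '.' pass, move up to (1,0)
Step 13: enter (1,0), 'v' forces up->down, move down to (2,0)
Step 14: enter (2,0), '.' pass, move down to (3,0)
Step 15: enter (3,0), '.' pass, move down to (4,0)
Step 16: enter (4,0), '^' forces down->up, move up to (3,0)
Step 17: at (3,0) dir=up — LOOP DETECTED (seen before)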